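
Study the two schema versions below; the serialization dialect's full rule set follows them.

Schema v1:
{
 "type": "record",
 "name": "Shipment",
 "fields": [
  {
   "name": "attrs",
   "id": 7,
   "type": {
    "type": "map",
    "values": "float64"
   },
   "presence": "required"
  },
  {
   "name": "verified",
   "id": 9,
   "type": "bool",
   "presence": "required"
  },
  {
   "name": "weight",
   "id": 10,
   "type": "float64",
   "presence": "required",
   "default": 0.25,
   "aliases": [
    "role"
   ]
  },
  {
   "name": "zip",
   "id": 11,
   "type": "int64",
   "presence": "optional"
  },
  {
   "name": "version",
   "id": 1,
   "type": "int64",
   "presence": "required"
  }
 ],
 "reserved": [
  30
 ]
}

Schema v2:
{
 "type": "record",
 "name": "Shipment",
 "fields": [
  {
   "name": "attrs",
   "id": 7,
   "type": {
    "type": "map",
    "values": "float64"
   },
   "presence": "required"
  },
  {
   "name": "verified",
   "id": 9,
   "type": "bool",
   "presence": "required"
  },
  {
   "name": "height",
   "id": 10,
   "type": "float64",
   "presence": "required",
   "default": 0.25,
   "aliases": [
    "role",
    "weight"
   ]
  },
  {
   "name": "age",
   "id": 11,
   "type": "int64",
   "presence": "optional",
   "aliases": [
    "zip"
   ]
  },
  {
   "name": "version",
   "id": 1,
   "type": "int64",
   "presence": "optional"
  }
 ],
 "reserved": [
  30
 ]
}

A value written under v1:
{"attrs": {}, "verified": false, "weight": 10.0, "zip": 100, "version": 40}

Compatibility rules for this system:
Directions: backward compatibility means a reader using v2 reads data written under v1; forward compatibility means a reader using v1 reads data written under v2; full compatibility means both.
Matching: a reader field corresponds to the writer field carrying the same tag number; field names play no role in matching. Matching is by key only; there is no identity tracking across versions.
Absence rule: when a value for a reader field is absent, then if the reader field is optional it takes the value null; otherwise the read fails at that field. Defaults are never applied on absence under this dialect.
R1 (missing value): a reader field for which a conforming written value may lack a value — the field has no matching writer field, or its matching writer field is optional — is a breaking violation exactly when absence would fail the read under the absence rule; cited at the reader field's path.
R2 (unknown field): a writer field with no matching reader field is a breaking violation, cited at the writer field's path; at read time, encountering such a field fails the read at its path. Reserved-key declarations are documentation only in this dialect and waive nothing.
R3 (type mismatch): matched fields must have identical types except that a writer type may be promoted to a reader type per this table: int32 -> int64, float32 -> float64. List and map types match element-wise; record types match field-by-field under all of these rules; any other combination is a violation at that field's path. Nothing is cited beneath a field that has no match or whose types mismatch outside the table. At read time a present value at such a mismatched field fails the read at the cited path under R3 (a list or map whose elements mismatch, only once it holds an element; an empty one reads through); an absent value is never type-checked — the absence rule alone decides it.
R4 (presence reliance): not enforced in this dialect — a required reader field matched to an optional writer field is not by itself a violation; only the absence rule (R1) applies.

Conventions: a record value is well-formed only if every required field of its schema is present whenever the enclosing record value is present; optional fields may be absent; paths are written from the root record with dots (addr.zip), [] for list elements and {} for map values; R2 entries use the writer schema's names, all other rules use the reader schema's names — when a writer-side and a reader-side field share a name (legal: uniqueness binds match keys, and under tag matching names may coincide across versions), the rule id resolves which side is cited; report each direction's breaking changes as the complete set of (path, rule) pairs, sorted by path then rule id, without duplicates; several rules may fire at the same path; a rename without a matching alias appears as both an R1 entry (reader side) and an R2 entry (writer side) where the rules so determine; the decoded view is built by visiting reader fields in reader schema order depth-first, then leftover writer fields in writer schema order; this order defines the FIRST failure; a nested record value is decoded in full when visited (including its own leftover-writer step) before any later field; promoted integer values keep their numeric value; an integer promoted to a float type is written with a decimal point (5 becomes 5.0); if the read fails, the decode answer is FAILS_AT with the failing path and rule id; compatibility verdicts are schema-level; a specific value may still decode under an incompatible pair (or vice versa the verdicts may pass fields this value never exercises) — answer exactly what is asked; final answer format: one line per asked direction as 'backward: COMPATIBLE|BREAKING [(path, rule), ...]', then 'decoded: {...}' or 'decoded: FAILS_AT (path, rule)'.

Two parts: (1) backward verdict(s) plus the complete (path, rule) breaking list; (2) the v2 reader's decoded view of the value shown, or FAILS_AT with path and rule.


backward: COMPATIBLE []; decoded: {"attrs": {}, "verified": false, "height": 10.0, "age": 100, "version": 40}

arrows below run writer -> reader for Shipment
checking backward for Shipment: reader v2 against writer v1:
  map<string, float64> -> map<string, float64>, writer required: attrs aligns to attrs
  bool -> bool, writer required: verified aligns to verified
  float64 -> float64, writer required: height aligns to weight
  int64 -> int64, writer optional: age aligns to zip
  int64 -> int64, writer required: version aligns to version
  => backward verdict for Shipment: COMPATIBLE, no violations
decoding the Shipment value with the v2 reader:
  attrs := {}
  verified := false
  height := 10.0 (from writer weight)
  age := 100 (from writer zip)
  version := 40
  => decoded: {"attrs": {}, "verified": false, "height": 10.0, "age": 100, "version": 40}
the other Shipment changes do not affect what is asked:
  field version in record Shipment: required changed to optional -> matters only for Shipment's forward compatibility — outside the asked direction


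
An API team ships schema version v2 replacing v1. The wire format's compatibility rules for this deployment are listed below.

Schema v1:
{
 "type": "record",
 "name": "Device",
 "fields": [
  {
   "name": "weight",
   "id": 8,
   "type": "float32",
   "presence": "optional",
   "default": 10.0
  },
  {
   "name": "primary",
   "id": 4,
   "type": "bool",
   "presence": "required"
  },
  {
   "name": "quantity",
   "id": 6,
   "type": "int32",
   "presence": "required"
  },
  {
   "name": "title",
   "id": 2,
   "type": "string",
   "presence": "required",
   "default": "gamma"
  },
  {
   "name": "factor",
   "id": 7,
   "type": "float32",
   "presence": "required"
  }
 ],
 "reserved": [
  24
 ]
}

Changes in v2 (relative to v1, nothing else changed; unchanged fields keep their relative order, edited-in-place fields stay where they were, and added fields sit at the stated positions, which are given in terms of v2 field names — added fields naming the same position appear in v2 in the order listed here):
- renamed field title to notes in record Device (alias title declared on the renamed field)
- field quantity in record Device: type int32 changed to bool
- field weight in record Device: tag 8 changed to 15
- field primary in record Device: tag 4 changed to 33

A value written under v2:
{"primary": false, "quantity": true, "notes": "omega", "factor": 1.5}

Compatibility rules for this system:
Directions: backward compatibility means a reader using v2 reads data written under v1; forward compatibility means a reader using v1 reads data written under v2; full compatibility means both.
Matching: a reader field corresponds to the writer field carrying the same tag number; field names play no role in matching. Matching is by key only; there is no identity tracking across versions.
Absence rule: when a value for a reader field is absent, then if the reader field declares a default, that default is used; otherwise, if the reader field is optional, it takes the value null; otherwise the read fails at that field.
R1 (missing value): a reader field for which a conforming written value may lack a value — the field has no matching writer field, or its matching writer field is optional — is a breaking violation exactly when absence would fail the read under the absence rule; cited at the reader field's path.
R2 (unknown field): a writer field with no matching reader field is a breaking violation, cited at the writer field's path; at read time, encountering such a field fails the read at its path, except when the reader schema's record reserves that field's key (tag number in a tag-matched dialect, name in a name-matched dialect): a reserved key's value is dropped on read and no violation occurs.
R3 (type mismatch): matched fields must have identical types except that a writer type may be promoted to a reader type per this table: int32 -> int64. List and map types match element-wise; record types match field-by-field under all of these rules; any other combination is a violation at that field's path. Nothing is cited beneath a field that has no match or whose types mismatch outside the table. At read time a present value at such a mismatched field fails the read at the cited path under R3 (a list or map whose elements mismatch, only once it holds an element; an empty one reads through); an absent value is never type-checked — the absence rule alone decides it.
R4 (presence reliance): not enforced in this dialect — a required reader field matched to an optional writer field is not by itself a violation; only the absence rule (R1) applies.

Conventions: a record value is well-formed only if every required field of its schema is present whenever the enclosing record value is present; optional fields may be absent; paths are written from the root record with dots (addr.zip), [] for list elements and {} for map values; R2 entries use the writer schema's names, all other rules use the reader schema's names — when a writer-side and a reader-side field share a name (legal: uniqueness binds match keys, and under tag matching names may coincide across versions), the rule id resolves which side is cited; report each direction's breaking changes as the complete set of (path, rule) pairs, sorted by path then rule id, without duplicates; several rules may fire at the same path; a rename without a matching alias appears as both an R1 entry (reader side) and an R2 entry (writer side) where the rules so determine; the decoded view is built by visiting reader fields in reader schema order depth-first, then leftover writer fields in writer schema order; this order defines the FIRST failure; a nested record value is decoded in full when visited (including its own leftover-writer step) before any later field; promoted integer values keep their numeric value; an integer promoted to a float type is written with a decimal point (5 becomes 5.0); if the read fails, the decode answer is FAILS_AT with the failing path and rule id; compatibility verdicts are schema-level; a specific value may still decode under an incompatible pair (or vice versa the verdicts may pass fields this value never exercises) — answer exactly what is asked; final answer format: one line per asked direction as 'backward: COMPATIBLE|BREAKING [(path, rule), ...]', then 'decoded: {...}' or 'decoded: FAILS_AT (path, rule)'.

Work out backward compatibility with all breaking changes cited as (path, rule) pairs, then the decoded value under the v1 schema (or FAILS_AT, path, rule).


the writer's type comes first in each Device pair
backward for Device (reader v2, writer v1):
  weight has no writer counterpart
  primary has no writer counterpart
  quantity: paired with writer quantity (int32 -> bool; writer required)
  notes: paired with writer title (string -> string; writer required)
  factor: paired with writer factor (float32 -> float32; writer required)
  writer weight: unknown to reader
  writer primary: unknown to reader
  rule R1 violated at primary
  rule R2 violated at primary
  rule R3 violated at quantity
  rule R2 violated at weight
  => backward: BREAKING (4)
decode walk for Device under reader schema v1:
  weight := 10.0 (no value, default fills)
  read fails at primary under R1 (no fill)
  => FAILS_AT (primary, R1)
ruling out the remaining Device differences:
  renamed field title to notes in record Device (alias title declared on the renamed field) -> inert for the asked Device verdict: nothing fires

backward: BREAKING [(primary, R1), (primary, R2), (quantity, R3), (weight, R2)]; decoded: FAILS_AT (primary, R1)


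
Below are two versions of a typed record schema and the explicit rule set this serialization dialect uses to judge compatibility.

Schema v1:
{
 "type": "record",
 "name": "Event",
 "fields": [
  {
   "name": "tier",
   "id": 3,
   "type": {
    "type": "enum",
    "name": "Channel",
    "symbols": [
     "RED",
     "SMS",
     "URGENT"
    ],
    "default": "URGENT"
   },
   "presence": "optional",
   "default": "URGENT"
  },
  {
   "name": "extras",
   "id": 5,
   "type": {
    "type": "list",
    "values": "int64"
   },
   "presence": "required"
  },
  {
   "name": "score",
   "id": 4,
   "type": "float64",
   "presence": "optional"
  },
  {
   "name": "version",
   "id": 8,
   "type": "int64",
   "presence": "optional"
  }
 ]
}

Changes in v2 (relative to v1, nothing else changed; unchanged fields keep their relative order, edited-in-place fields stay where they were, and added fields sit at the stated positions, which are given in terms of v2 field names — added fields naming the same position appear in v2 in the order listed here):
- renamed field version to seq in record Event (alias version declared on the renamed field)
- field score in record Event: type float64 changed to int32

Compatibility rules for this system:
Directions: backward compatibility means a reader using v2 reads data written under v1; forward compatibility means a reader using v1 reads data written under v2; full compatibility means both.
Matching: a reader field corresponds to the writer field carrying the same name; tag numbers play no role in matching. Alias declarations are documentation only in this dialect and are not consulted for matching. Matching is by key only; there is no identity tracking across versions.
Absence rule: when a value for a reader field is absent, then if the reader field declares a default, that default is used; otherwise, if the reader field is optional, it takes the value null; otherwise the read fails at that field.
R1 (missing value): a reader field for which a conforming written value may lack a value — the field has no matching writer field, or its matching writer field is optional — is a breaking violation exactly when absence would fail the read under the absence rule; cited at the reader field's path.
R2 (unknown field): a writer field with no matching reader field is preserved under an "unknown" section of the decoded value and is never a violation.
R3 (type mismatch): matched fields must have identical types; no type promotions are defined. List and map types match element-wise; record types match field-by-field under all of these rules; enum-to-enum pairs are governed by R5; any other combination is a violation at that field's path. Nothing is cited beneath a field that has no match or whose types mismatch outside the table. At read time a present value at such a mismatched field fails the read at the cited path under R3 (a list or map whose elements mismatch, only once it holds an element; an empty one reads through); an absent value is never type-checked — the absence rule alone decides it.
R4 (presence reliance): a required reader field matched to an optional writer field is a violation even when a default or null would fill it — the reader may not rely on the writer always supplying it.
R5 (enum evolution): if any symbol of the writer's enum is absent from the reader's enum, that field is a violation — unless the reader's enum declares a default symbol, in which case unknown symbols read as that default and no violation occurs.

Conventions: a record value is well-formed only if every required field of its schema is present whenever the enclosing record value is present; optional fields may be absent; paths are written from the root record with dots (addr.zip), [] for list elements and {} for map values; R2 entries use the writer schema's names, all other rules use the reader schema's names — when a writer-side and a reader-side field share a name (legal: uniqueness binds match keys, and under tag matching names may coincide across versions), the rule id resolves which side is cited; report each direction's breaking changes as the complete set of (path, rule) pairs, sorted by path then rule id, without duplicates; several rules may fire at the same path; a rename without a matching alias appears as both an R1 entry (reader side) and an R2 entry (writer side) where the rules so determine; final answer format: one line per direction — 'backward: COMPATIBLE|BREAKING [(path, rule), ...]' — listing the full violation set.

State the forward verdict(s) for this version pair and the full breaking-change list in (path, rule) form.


the writer's type comes first in each Event pair
checking forward for Event: reader v1 against writer v2:
  Channel -> Channel, writer optional: tier aligns to tier
  list<int64> -> list<int64>, writer required: extras aligns to extras
  int32 -> float64, writer optional: score aligns to score
  version has no writer counterpart
  leftover writer field: seq
  violation R3 at score
  => 1 violation(s): forward is BREAKING for Event
ruling out the remaining Event differences:
  renamed field version to seq in record Event (alias version declared on the renamed field) -> fires no rule on Event, leaving the asked answer as it is

forward: BREAKING [(score, R3)]


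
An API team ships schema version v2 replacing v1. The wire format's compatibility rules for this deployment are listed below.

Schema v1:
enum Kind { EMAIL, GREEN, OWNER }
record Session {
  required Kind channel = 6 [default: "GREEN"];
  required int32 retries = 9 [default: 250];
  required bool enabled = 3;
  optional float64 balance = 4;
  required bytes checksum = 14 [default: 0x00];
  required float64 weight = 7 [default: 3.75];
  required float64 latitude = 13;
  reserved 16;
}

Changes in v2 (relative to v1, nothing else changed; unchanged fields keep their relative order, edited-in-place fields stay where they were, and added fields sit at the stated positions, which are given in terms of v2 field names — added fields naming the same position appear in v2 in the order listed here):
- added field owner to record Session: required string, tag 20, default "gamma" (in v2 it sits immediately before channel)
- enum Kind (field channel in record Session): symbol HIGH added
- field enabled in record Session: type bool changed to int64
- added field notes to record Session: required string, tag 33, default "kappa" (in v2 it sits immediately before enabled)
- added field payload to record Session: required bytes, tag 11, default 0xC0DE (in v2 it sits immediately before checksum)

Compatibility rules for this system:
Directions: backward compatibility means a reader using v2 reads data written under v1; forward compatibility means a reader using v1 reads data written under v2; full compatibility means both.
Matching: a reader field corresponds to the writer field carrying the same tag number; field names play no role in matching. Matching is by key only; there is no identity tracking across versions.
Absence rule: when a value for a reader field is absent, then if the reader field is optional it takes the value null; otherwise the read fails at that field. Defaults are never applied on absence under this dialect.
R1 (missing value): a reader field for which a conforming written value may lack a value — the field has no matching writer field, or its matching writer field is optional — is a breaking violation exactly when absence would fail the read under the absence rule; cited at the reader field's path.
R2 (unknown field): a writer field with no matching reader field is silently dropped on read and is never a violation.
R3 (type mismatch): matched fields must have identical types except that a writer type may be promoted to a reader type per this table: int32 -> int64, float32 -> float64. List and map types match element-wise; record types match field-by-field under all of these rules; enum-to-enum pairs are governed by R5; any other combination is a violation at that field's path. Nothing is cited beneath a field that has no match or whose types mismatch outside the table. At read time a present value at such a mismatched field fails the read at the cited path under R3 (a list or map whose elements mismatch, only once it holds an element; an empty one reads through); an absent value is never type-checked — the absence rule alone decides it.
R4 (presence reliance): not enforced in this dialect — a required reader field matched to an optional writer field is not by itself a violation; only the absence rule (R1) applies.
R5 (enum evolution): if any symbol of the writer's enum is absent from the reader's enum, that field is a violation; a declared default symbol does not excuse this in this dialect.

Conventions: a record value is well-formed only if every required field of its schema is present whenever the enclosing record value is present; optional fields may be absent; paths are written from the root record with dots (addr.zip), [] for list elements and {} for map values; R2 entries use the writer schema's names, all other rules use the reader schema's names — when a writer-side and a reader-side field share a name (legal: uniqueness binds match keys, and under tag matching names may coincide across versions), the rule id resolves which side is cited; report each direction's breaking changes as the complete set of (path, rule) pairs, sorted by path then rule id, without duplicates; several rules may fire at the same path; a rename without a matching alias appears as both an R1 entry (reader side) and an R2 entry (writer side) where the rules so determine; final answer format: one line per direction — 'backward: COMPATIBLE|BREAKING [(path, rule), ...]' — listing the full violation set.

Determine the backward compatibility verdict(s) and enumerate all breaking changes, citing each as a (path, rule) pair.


backward: BREAKING [(enabled, R3), (notes, R1), (owner, R1), (payload, R1)]

arrows below run writer -> reader for Session
backward analysis of Session with v2 as reader and v1 as writer:
  owner has no writer counterpart
  channel <- channel (Kind -> Kind, writer required)
  retries <- retries (int32 -> int32, writer required)
  notes has no writer counterpart
  enabled <- enabled (bool -> int64, writer required)
  balance <- balance (float64 -> float64, writer optional)
  payload has no writer counterpart
  checksum <- checksum (bytes -> bytes, writer required)
  weight <- weight (float64 -> float64, writer required)
  latitude <- latitude (float64 -> float64, writer required)
  R3 fires at enabled
  R1 fires at notes
  R1 fires at owner
  R1 fires at payload
  => 4 violation(s): backward is BREAKING for Session
diffs on Session not affecting the asked answer:
  enum Kind (field channel in record Session): symbol HIGH added -> matters only for Session's forward compatibility — outside the asked direction


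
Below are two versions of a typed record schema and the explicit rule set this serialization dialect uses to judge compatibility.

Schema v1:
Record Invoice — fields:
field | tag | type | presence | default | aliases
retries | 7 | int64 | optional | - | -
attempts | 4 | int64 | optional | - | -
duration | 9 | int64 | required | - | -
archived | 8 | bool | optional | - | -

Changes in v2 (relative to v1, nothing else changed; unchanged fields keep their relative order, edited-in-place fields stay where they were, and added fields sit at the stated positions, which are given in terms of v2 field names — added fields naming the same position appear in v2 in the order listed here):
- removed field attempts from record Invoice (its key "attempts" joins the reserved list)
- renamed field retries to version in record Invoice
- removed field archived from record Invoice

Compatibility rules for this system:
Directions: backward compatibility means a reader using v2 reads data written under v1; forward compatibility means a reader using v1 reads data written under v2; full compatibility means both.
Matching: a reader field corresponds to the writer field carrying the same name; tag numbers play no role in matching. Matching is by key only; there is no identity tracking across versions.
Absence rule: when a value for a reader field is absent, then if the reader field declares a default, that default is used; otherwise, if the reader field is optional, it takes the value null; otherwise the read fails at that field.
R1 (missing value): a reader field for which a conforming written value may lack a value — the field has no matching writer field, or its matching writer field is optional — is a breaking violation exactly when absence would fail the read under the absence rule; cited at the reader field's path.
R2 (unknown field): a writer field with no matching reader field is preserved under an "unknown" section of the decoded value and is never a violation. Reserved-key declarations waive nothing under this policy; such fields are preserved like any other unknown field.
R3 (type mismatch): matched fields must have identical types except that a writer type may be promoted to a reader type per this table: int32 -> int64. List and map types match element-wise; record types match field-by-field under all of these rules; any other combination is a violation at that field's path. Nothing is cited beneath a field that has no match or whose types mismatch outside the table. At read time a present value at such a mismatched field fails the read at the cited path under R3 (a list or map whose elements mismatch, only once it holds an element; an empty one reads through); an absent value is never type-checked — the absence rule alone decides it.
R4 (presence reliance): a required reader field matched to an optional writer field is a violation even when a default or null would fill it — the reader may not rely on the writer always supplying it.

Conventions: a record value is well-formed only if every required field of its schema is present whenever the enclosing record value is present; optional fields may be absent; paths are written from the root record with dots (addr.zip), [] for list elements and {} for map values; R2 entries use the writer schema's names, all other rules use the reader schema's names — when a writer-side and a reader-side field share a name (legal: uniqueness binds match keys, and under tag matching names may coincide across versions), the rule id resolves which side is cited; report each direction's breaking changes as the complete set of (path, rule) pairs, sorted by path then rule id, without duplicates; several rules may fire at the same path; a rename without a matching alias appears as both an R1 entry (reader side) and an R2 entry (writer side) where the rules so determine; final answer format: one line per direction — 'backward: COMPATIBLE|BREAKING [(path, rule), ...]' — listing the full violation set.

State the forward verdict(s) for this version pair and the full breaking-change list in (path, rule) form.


the writer's type comes first in each Invoice pair
forward analysis of Invoice with v1 as reader and v2 as writer:
  no writer field matches reader retries
  no writer field matches reader attempts
  duration <- duration (int64 -> int64, writer required)
  no writer field matches reader archived
  version (writer side), unknown to reader
  nothing fires on Invoice: forward is COMPATIBLE
ruling out the remaining Invoice differences:
  removed field attempts from record Invoice (its key "attempts" joins the reserved list) -> fires no rule on Invoice, leaving the asked answer as it is
  renamed field retries to version in record Invoice -> fires no rule on Invoice, leaving the asked answer as it is
  removed field archived from record Invoice -> fires no rule on Invoice, leaving the asked answer as it is

forward: COMPATIBLE []


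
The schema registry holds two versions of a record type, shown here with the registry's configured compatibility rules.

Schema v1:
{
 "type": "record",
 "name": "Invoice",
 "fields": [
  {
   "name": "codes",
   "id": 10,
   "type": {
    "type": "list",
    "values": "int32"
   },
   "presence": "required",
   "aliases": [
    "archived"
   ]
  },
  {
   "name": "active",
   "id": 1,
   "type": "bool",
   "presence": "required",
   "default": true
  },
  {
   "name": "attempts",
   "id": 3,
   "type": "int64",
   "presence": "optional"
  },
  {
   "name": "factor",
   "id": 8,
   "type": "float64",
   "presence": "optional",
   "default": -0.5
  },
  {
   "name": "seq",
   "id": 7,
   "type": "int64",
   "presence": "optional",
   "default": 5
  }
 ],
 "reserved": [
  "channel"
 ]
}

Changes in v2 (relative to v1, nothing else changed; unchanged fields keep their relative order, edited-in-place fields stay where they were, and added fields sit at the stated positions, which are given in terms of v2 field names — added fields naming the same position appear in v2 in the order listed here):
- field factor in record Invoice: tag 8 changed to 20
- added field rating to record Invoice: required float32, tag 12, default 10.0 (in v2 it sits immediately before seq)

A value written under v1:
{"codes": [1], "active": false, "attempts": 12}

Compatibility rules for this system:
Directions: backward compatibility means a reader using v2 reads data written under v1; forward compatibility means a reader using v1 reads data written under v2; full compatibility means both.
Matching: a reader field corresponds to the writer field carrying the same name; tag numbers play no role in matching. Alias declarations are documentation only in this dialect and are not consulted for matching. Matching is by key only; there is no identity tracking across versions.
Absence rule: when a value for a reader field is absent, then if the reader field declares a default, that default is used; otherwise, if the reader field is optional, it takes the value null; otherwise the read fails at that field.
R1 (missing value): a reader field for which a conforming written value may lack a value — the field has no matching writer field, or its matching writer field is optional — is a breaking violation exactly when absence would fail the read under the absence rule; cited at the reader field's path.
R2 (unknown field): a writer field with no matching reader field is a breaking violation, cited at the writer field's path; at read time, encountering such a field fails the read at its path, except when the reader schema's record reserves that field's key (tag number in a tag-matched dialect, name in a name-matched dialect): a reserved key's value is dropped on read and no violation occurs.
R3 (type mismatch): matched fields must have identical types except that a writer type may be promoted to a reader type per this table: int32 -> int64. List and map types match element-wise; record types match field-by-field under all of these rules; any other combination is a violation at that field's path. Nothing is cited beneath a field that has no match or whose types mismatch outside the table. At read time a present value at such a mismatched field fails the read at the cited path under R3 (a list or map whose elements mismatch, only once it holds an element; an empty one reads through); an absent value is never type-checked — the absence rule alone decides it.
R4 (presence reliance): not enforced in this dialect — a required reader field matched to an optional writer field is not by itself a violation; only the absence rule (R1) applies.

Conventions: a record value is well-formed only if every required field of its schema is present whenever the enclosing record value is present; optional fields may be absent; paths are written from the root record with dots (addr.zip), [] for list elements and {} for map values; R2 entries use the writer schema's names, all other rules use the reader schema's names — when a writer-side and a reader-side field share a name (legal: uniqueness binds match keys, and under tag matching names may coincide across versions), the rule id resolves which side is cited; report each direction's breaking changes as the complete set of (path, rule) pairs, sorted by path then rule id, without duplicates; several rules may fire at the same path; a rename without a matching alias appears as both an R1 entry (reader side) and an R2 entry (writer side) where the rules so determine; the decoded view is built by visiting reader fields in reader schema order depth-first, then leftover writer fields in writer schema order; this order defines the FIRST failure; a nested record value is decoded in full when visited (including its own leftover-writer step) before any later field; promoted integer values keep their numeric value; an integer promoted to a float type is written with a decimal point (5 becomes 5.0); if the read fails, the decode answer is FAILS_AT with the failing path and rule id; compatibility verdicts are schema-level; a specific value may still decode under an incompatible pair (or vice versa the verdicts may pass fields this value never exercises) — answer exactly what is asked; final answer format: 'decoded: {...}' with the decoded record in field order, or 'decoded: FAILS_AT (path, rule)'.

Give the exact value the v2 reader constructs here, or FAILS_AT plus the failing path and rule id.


the writer's type comes first in each Invoice pair
migrating the Invoice value to v2:
  codes := [1]
  active := false
  attempts := 12
  factor := -0.5 (missing; default applied)
  rating := 10.0 (missing; default applied)
  seq := 5 (missing; default applied)
  => decoded: {"codes": [1], "active": false, "attempts": 12, "factor": -0.5, "rating": 10.0, "seq": 5}
ruling out the remaining Invoice differences:
  field factor in record Invoice: tag 8 changed to 20 -> triggers nothing under the printed rules; the Invoice answer is the same either way

decoded: {"codes": [1], "active": false, "attempts": 12, "factor": -0.5, "rating": 10.0, "seq": 5}


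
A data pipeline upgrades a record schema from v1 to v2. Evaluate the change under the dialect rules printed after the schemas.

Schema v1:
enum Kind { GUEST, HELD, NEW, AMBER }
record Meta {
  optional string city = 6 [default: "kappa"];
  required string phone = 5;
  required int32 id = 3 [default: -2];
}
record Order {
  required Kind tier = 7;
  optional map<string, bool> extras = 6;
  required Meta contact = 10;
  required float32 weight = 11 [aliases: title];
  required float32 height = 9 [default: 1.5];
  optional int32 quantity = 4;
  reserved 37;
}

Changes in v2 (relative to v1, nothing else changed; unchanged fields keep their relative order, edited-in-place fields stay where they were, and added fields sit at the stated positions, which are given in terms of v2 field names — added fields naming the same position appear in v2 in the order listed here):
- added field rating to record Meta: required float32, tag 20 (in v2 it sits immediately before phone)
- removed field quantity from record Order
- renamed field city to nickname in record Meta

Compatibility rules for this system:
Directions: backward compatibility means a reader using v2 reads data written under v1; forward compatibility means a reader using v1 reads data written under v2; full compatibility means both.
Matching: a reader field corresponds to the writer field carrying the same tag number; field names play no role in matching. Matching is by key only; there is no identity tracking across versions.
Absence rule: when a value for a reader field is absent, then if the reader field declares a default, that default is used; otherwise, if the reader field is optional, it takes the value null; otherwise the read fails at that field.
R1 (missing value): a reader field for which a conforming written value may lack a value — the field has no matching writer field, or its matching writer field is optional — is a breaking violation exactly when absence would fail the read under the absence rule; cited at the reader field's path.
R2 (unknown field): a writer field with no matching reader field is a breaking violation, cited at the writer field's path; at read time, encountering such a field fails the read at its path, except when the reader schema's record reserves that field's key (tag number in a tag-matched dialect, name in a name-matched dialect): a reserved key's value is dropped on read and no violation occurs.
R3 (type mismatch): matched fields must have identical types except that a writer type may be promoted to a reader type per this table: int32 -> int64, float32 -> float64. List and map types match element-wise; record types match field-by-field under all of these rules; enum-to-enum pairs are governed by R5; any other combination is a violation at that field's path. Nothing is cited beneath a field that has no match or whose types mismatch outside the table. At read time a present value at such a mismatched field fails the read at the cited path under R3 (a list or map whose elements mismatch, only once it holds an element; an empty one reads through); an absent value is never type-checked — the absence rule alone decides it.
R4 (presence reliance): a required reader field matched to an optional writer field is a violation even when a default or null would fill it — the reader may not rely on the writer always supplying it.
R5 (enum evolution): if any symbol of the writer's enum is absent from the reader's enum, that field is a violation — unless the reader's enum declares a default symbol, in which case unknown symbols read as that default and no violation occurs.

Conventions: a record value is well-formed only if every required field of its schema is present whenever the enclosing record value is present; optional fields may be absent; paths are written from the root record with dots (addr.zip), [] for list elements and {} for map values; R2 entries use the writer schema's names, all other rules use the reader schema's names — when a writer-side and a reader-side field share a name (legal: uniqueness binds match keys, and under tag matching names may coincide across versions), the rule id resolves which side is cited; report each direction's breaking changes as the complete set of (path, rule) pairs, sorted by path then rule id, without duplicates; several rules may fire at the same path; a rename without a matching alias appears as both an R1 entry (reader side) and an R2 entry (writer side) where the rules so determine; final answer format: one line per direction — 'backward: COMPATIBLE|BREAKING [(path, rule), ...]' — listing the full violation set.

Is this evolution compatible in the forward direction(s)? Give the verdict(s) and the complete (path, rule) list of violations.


forward: BREAKING [(contact.rating, R2)]

the writer's type comes first in each Order pair
checking forward for Order: reader v1 against writer v2:
  tier: paired with writer tier (Kind -> Kind; writer required)
  extras: paired with writer extras (map<string, bool> -> map<string, bool>; writer optional)
  contact: paired with writer contact (Meta -> Meta; writer required)
  weight: paired with writer weight (float32 -> float32; writer required)
  height: paired with writer height (float32 -> float32; writer required)
  quantity: no writer match
  contact.city: paired with writer contact.nickname (string -> string; writer optional)
  contact.phone: paired with writer contact.phone (string -> string; writer required)
  contact.id: paired with writer contact.id (int32 -> int32; writer required)
  writer contact.rating: unknown to reader
  R2 fires at contact.rating
  => forward: BREAKING (1)
the rest of the Order diff is inert for this question:
  removed field quantity from record Order -> matters only for Order's backward compatibility — outside the asked direction
  renamed field city to nickname in record Meta -> no rule fires on it in Order's dialect; the asked verdict holds
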